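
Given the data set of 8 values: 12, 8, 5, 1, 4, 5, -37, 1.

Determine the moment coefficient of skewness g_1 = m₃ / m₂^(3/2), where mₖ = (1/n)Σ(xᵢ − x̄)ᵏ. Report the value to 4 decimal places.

x̄ = (12 + 8 + 5 + 1 + 4 + 5 - 37 + 1) / 8 = -0.1250
deviations (xᵢ − x̄): 12.1250, 8.1250, 5.1250, 1.1250, 4.1250, 5.1250, -36.8750, 1.1250
Σ(xᵢ − x̄)² = 1644.8750 ⇒ m₂ = 1644.8750/8 = 205.60938
Σ(xᵢ − x̄)³ = -47480.1563 ⇒ m₃ = -47480.1563/8 = -5935.01953
m₂^(3/2) = 205.60938^(1.5) = 2948.25042
g_1 = m₃ / m₂^(3/2) = -5935.01953 / 2948.25042 ≈ -2.0131

-2.0131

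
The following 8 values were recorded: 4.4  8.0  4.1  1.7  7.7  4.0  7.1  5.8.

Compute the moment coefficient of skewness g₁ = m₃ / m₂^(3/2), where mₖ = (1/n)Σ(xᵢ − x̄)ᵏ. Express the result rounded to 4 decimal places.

-0.2468

x̄ = (4.4 + 8.0 + 4.1 + 1.7 + 7.7 + 4.0 + 7.1 + 5.8) / 8 = 5.3500
deviations (xᵢ − x̄): -0.9500, 2.6500, -1.2500, -3.6500, 2.3500, -1.3500, 1.7500, 0.4500
Σ(xᵢ − x̄)² = 33.4200 ⇒ m₂ = 33.4200/8 = 4.17750
Σ(xᵢ − x̄)³ = -16.8600 ⇒ m₃ = -16.8600/8 = -2.10750
m₂^(3/2) = 4.17750^(1.5) = 8.53836
g₁ = m₃ / m₂^(3/2) = -2.10750 / 8.53836 ≈ -0.2468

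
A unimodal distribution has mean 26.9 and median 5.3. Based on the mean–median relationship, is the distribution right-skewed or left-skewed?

mean − median = 26.9 − 5.3 = 21.6
mean > median ⇒ the longer tail is on the right ⇒ right-skewed (positively skewed).

right-skewed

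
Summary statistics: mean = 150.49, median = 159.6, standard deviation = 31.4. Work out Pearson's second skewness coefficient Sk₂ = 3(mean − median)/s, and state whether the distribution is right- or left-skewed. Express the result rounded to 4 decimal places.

Sk₂ = 3(150.49 − 159.6) / 31.4 = 3 × -9.1100 / 31.4
    = -27.3300 / 31.4 ≈ -0.8704
Sk₂ < 0 ⇒ mean < median ⇒ left-skewed (negative skew).

-0.8704, left-skewed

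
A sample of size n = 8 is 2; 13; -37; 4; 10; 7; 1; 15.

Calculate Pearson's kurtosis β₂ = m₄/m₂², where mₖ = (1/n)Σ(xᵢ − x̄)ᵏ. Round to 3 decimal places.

5.146

x̄ = 1.8750
Σ(xᵢ − x̄)² = 1904.8750 ⇒ m₂ = 238.10938
Σ(xᵢ − x̄)⁴ = 2333986.0879 ⇒ m₄ = 291748.26099
m₂² = 56696.07446
β₂ = m₄/m₂² = 291748.26099 / 56696.07446 ≈ 5.146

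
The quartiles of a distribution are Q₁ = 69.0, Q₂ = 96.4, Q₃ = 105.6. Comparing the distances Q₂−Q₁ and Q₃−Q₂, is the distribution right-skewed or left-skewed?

Q₂ − Q₁ = 27.4;  Q₃ − Q₂ = 9.2
Q₂ − Q₁ > Q₃ − Q₂ ⇒ the lower half is more spread out ⇒ left-skewed.

left-skewed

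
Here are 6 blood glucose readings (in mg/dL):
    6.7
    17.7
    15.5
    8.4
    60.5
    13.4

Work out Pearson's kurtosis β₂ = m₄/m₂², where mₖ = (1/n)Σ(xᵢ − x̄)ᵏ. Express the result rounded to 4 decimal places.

3.9006

x̄ = 20.3667
Σ(xᵢ − x̄)² = 2019.9933 ⇒ m₂ = 336.66556
Σ(xᵢ − x̄)⁴ = 2652663.9892 ⇒ m₄ = 442110.66486
m₂² = 113343.69630
β₂ = m₄/m₂² = 442110.66486 / 113343.69630 ≈ 3.9006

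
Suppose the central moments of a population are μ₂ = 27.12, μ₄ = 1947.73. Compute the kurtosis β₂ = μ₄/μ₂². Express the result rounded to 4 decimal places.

μ₂² = 27.12² = 735.49440
μ₄/μ₂² = 1947.73 / 735.49440 = 2.64819
β₂ ≈ 2.6482

2.6482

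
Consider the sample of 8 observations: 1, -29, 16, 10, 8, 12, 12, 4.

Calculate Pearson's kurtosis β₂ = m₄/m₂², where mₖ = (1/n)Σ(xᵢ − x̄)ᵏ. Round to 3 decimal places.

x̄ = 4.2500
Σ(xᵢ − x̄)² = 1421.5000 ⇒ m₂ = 177.68750
Σ(xᵢ − x̄)⁴ = 1249947.1563 ⇒ m₄ = 156243.39453
m₂² = 31572.84766
β₂ = m₄/m₂² = 156243.39453 / 31572.84766 ≈ 4.949

4.949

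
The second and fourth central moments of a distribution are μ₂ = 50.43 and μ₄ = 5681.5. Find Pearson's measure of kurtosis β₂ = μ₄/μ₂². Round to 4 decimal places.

2.2340

μ₂² = 50.43² = 2543.18490
μ₄/μ₂² = 5681.5 / 2543.18490 = 2.23401
β₂ ≈ 2.2340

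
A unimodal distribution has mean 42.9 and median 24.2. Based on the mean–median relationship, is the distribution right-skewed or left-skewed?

mean − median = 42.9 − 24.2 = 18.7
mean > median ⇒ the longer tail is on the right ⇒ right-skewed (positively skewed).

right-skewed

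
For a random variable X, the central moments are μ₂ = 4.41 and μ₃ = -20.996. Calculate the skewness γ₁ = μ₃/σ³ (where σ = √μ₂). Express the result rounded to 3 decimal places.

-2.267

σ = √μ₂ = √4.41 = 2.10000
σ³ = μ₂^(3/2) = 9.26100
γ₁ = μ₃/σ³ = -20.996 / 9.26100 ≈ -2.267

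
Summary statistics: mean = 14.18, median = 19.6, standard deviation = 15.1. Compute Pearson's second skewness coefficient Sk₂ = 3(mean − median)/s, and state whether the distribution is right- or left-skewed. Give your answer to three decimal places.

Sk₂ = 3(14.18 − 19.6) / 15.1 = 3 × -5.4200 / 15.1
    = -16.2600 / 15.1 ≈ -1.077
Sk₂ < 0 ⇒ mean < median ⇒ left-skewed (negative skew).

-1.077, left-skewed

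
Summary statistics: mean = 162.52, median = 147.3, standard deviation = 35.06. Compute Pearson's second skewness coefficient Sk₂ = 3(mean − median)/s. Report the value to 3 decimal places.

Sk₂ = 3(162.52 − 147.3) / 35.06 = 3 × 15.2200 / 35.06
    = 45.6600 / 35.06 ≈ 1.302

1.302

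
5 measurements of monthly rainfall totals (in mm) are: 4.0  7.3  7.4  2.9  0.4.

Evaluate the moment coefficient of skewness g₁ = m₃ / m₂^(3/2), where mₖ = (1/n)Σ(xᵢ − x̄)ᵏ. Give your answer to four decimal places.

x̄ = (4.0 + 7.3 + 7.4 + 2.9 + 0.4) / 5 = 4.4000
deviations (xᵢ − x̄): -0.4000, 2.9000, 3.0000, -1.5000, -4.0000
Σ(xᵢ − x̄)² = 35.8200 ⇒ m₂ = 35.8200/5 = 7.16400
Σ(xᵢ − x̄)³ = -16.0500 ⇒ m₃ = -16.0500/5 = -3.21000
m₂^(3/2) = 7.16400^(1.5) = 19.17491
g₁ = m₃ / m₂^(3/2) = -3.21000 / 19.17491 ≈ -0.1674

-0.1674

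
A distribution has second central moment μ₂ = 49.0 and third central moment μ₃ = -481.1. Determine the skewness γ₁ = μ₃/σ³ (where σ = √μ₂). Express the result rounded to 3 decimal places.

-1.403

σ = √μ₂ = √49.0 = 7.00000
σ³ = μ₂^(3/2) = 343.00000
γ₁ = μ₃/σ³ = -481.1 / 343.00000 ≈ -1.403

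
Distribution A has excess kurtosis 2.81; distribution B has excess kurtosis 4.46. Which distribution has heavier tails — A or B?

B

Higher excess kurtosis ⇒ heavier tails relative to the normal distribution.
2.81 vs 4.46: the larger is 4.46, so B has heavier tails.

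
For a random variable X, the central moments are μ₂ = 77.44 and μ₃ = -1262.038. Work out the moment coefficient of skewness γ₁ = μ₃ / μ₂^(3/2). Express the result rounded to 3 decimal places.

σ = √μ₂ = √77.44 = 8.80000
σ³ = μ₂^(3/2) = 681.47200
γ₁ = μ₃/σ³ = -1262.038 / 681.47200 ≈ -1.852

-1.852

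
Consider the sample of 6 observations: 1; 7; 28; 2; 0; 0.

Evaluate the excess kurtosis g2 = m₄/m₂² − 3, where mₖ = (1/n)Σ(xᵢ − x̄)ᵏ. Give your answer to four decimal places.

x̄ = 6.3333
Σ(xᵢ − x̄)² = 597.3333 ⇒ m₂ = 99.55556
Σ(xᵢ − x̄)⁴ = 224757.7778 ⇒ m₄ = 37459.62963
m₂² = 9911.30864
g2 = m₄/m₂² − 3 = 3.77948 − 3 ≈ 0.7795

0.7795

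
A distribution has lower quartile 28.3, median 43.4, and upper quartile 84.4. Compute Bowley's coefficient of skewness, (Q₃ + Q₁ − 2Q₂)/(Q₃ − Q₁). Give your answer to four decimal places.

numerator: Q₃ + Q₁ − 2Q₂ = 84.4 + 28.3 − 2×43.4 = 25.9000
denominator: Q₃ − Q₁ = 84.4 − 28.3 = 56.1000
Bowley skewness = 25.9000 / 56.1000 ≈ 0.4617

0.4617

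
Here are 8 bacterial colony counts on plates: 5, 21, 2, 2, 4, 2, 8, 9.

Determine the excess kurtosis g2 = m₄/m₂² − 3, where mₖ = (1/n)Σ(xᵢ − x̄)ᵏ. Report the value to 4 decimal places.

1.2632

x̄ = 6.6250
Σ(xᵢ − x̄)² = 287.8750 ⇒ m₂ = 35.98438
Σ(xᵢ − x̄)⁴ = 44162.8691 ⇒ m₄ = 5520.35864
m₂² = 1294.87524
g2 = m₄/m₂² − 3 = 4.26324 − 3 ≈ 1.2632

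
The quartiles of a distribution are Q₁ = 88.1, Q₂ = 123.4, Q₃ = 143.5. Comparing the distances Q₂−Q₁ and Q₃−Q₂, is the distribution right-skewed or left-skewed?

Q₂ − Q₁ = 35.3;  Q₃ − Q₂ = 20.1
Q₂ − Q₁ > Q₃ − Q₂ ⇒ the lower half is more spread out ⇒ left-skewed.

left-skewed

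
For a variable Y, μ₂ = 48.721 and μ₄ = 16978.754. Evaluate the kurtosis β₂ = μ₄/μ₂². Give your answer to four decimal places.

μ₂² = 48.721² = 2373.73584
μ₄/μ₂² = 16978.754 / 2373.73584 = 7.15276
β₂ ≈ 7.1528

7.1528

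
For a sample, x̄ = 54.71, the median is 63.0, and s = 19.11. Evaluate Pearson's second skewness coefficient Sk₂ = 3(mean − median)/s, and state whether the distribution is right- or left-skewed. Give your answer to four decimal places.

Sk₂ = 3(54.71 − 63.0) / 19.11 = 3 × -8.2900 / 19.11
    = -24.8700 / 19.11 ≈ -1.3014
Sk₂ < 0 ⇒ mean < median ⇒ left-skewed (negative skew).

-1.3014, left-skewed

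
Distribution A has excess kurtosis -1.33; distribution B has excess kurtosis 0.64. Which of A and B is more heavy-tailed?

Higher excess kurtosis ⇒ heavier tails relative to the normal distribution.
-1.33 vs 0.64: the larger is 0.64, so B has heavier tails. (B is leptokurtic — heavier-than-normal tails; the other is platykurtic.)

B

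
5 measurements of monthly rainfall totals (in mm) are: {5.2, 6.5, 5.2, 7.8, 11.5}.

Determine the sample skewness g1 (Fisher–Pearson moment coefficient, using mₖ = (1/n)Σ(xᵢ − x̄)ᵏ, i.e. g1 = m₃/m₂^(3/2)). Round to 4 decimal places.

x̄ = (5.2 + 6.5 + 5.2 + 7.8 + 11.5) / 5 = 7.2400
deviations (xᵢ − x̄): -2.0400, -0.7400, -2.0400, 0.5600, 4.2600
Σ(xᵢ − x̄)² = 27.3320 ⇒ m₂ = 27.3320/5 = 5.46640
Σ(xᵢ − x̄)³ = 60.0998 ⇒ m₃ = 60.0998/5 = 12.01997
m₂^(3/2) = 5.46640^(1.5) = 12.78063
g1 = m₃ / m₂^(3/2) = 12.01997 / 12.78063 ≈ 0.9405

0.9405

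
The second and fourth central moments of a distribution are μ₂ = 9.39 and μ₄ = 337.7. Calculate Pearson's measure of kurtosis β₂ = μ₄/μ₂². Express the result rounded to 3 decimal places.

3.830

μ₂² = 9.39² = 88.17210
μ₄/μ₂² = 337.7 / 88.17210 = 3.83001
β₂ ≈ 3.830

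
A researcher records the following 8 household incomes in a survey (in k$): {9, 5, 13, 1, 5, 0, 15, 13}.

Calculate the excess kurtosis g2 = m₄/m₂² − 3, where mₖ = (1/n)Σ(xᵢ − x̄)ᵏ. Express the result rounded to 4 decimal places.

x̄ = 7.6250
Σ(xᵢ − x̄)² = 229.8750 ⇒ m₂ = 28.73438
Σ(xᵢ − x̄)⁴ = 10032.9316 ⇒ m₄ = 1254.11646
m₂² = 825.66431
g2 = m₄/m₂² − 3 = 1.51892 − 3 ≈ -1.4811

-1.4811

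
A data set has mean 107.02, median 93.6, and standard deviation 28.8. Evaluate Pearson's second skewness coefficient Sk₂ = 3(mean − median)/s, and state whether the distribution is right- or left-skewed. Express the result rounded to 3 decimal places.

Sk₂ = 3(107.02 − 93.6) / 28.8 = 3 × 13.4200 / 28.8
    = 40.2600 / 28.8 ≈ 1.398
Sk₂ > 0 ⇒ mean > median ⇒ right-skewed (positive skew).

1.398, right-skewed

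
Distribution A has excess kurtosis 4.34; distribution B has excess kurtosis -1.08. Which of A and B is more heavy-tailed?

Higher excess kurtosis ⇒ heavier tails relative to the normal distribution.
4.34 vs -1.08: the larger is 4.34, so A has heavier tails. (A is leptokurtic — heavier-than-normal tails; the other is platykurtic.)

A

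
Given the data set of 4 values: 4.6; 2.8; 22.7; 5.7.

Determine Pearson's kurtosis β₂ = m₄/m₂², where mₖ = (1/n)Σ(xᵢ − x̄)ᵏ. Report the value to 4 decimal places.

x̄ = 8.9500
Σ(xᵢ − x̄)² = 256.3700 ⇒ m₂ = 64.09250
Σ(xᵢ − x̄)⁴ = 37644.7978 ⇒ m₄ = 9411.19946
m₂² = 4107.84856
β₂ = m₄/m₂² = 9411.19946 / 4107.84856 ≈ 2.2910

2.2910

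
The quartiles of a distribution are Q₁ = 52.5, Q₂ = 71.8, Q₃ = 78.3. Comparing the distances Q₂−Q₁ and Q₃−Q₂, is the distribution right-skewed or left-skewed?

Q₂ − Q₁ = 19.3;  Q₃ − Q₂ = 6.5
Q₂ − Q₁ > Q₃ − Q₂ ⇒ the lower half is more spread out ⇒ left-skewed.

left-skewed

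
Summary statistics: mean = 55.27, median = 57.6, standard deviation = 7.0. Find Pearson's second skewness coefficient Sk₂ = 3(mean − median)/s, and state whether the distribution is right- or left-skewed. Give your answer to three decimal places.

Sk₂ = 3(55.27 − 57.6) / 7.0 = 3 × -2.3300 / 7.0
    = -6.9900 / 7.0 ≈ -0.999
Sk₂ < 0 ⇒ mean < median ⇒ left-skewed (negative skew).

-0.999, left-skewed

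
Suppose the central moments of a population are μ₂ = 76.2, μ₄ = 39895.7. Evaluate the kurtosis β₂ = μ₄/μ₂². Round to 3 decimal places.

6.871

μ₂² = 76.2² = 5806.44000
μ₄/μ₂² = 39895.7 / 5806.44000 = 6.87094
β₂ ≈ 6.871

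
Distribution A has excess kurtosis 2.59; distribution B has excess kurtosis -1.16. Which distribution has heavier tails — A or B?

Higher excess kurtosis ⇒ heavier tails relative to the normal distribution.
2.59 vs -1.16: the larger is 2.59, so A has heavier tails. (A is leptokurtic — heavier-than-normal tails; the other is platykurtic.)

A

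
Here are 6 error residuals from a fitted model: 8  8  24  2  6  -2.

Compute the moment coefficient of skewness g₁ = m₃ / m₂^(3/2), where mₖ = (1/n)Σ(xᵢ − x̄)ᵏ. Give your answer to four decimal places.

x̄ = (8 + 8 + 24 + 2 + 6 - 2) / 6 = 7.6667
deviations (xᵢ − x̄): 0.3333, 0.3333, 16.3333, -5.6667, -1.6667, -9.6667
Σ(xᵢ − x̄)² = 395.3333 ⇒ m₂ = 395.3333/6 = 65.88889
Σ(xᵢ − x̄)³ = 3267.5556 ⇒ m₃ = 3267.5556/6 = 544.59259
m₂^(3/2) = 65.88889^(1.5) = 534.83310
g₁ = m₃ / m₂^(3/2) = 544.59259 / 534.83310 ≈ 1.0182

1.0182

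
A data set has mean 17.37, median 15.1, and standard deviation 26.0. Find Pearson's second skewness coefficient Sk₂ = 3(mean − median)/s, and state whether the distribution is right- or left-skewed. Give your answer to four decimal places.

0.2619, right-skewed

Sk₂ = 3(17.37 − 15.1) / 26.0 = 3 × 2.2700 / 26.0
    = 6.8100 / 26.0 ≈ 0.2619
Sk₂ > 0 ⇒ mean > median ⇒ right-skewed (positive skew).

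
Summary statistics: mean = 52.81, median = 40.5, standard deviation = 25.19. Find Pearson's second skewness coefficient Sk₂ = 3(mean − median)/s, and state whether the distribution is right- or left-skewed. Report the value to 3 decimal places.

1.466, right-skewed

Sk₂ = 3(52.81 − 40.5) / 25.19 = 3 × 12.3100 / 25.19
    = 36.9300 / 25.19 ≈ 1.466
Sk₂ > 0 ⇒ mean > median ⇒ right-skewed (positive skew).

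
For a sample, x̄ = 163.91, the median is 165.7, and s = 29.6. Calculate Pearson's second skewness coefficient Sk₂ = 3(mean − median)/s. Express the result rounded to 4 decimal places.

-0.1814

Sk₂ = 3(163.91 − 165.7) / 29.6 = 3 × -1.7900 / 29.6
    = -5.3700 / 29.6 ≈ -0.1814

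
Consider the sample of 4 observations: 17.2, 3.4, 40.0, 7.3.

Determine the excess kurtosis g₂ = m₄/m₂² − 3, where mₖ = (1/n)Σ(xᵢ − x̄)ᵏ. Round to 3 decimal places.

-1.017

x̄ = 16.9750
Σ(xᵢ − x̄)² = 808.0875 ⇒ m₂ = 202.02188
Σ(xᵢ − x̄)⁴ = 323781.0495 ⇒ m₄ = 80945.26238
m₂² = 40812.83798
g₂ = m₄/m₂² − 3 = 1.98333 − 3 ≈ -1.017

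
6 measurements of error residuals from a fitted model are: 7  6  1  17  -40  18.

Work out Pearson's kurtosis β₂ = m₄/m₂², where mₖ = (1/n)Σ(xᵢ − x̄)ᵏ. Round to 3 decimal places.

3.560

x̄ = 1.5000
Σ(xᵢ − x̄)² = 2285.5000 ⇒ m₂ = 380.91667
Σ(xᵢ − x̄)⁴ = 3099310.3750 ⇒ m₄ = 516551.72917
m₂² = 145097.50694
β₂ = m₄/m₂² = 516551.72917 / 145097.50694 ≈ 3.560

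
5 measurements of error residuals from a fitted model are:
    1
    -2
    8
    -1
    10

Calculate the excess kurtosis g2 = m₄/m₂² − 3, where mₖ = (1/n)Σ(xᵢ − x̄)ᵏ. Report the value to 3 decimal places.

x̄ = 3.2000
Σ(xᵢ − x̄)² = 118.8000 ⇒ m₂ = 23.76000
Σ(xᵢ − x̄)⁴ = 3734.7360 ⇒ m₄ = 746.94720
m₂² = 564.53760
g2 = m₄/m₂² − 3 = 1.32311 − 3 ≈ -1.677

-1.677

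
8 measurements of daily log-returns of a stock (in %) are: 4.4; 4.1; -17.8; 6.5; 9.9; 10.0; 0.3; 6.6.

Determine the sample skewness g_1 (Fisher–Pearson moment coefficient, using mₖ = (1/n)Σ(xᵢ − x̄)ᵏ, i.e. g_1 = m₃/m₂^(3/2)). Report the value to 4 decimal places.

x̄ = (4.4 + 4.1 - 17.8 + 6.5 + 9.9 + 10.0 + 0.3 + 6.6) / 8 = 3.0000
deviations (xᵢ − x̄): 1.4000, 1.1000, -20.8000, 3.5000, 6.9000, 7.0000, -2.7000, 3.6000
Σ(xᵢ − x̄)² = 564.9200 ⇒ m₂ = 564.9200/8 = 70.61500
Σ(xᵢ − x̄)³ = -8253.4800 ⇒ m₃ = -8253.4800/8 = -1031.68500
m₂^(3/2) = 70.61500^(1.5) = 593.39714
g_1 = m₃ / m₂^(3/2) = -1031.68500 / 593.39714 ≈ -1.7386

-1.7386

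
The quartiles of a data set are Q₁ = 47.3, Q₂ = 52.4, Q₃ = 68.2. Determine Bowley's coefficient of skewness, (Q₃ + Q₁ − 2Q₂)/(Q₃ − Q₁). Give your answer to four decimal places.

numerator: Q₃ + Q₁ − 2Q₂ = 68.2 + 47.3 − 2×52.4 = 10.7000
denominator: Q₃ − Q₁ = 68.2 − 47.3 = 20.9000
Bowley skewness = 10.7000 / 20.9000 ≈ 0.5120

0.5120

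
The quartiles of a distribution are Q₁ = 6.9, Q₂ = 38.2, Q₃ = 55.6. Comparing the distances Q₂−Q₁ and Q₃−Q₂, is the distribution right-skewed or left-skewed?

left-skewed

Q₂ − Q₁ = 31.3;  Q₃ − Q₂ = 17.4
Q₂ − Q₁ > Q₃ − Q₂ ⇒ the lower half is more spread out ⇒ left-skewed.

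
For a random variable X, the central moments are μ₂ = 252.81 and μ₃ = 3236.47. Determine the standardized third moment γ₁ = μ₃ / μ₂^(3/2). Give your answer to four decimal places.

0.8052

σ = √μ₂ = √252.81 = 15.90000
σ³ = μ₂^(3/2) = 4019.67900
γ₁ = μ₃/σ³ = 3236.47 / 4019.67900 ≈ 0.8052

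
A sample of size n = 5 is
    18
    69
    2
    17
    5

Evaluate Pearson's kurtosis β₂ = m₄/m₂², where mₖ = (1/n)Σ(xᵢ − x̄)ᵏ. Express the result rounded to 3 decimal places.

2.925

x̄ = 22.2000
Σ(xᵢ − x̄)² = 2938.8000 ⇒ m₂ = 587.76000
Σ(xᵢ − x̄)⁴ = 5052211.5360 ⇒ m₄ = 1010442.30720
m₂² = 345461.81760
β₂ = m₄/m₂² = 1010442.30720 / 345461.81760 ≈ 2.925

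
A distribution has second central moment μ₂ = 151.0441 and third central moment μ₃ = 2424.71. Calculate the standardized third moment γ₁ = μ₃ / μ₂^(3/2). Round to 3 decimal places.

1.306

σ = √μ₂ = √151.0441 = 12.29000
σ³ = μ₂^(3/2) = 1856.33199
γ₁ = μ₃/σ³ = 2424.71 / 1856.33199 ≈ 1.306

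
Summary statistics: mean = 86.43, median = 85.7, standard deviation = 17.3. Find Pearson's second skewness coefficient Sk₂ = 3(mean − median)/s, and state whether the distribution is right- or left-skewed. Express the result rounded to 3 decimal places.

0.127, right-skewed

Sk₂ = 3(86.43 − 85.7) / 17.3 = 3 × 0.7300 / 17.3
    = 2.1900 / 17.3 ≈ 0.127
Sk₂ > 0 ⇒ mean > median ⇒ right-skewed (positive skew).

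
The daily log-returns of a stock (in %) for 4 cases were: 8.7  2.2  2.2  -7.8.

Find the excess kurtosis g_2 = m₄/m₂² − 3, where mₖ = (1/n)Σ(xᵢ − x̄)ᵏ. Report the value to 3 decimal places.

x̄ = 1.3250
Σ(xᵢ − x̄)² = 139.1875 ⇒ m₂ = 34.79688
Σ(xᵢ − x̄)⁴ = 9892.6768 ⇒ m₄ = 2473.16919
m₂² = 1210.82251
g_2 = m₄/m₂² − 3 = 2.04255 − 3 ≈ -0.957

-0.957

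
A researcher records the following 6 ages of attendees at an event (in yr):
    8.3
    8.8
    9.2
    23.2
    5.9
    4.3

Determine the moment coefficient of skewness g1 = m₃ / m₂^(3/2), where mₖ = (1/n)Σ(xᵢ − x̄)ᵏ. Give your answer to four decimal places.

1.4701

x̄ = (8.3 + 8.8 + 9.2 + 23.2 + 5.9 + 4.3) / 6 = 9.9500
deviations (xᵢ − x̄): -1.6500, -1.1500, -0.7500, 13.2500, -4.0500, -5.6500
Σ(xᵢ − x̄)² = 228.4950 ⇒ m₂ = 228.4950/6 = 38.08250
Σ(xᵢ − x̄)³ = 2072.9760 ⇒ m₃ = 2072.9760/6 = 345.49600
m₂^(3/2) = 38.08250^(1.5) = 235.01099
g1 = m₃ / m₂^(3/2) = 345.49600 / 235.01099 ≈ 1.4701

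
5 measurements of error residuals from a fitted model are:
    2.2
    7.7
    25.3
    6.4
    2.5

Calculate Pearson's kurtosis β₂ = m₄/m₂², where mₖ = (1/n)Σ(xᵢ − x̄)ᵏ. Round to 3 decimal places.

x̄ = 8.8200
Σ(xᵢ − x̄)² = 362.4680 ⇒ m₂ = 72.49360
Σ(xᵢ − x̄)⁴ = 77313.1897 ⇒ m₄ = 15462.63793
m₂² = 5255.32204
β₂ = m₄/m₂² = 15462.63793 / 5255.32204 ≈ 2.942

2.942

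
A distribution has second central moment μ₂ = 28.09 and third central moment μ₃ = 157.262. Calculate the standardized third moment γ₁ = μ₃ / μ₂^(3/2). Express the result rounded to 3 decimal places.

1.056

σ = √μ₂ = √28.09 = 5.30000
σ³ = μ₂^(3/2) = 148.87700
γ₁ = μ₃/σ³ = 157.262 / 148.87700 ≈ 1.056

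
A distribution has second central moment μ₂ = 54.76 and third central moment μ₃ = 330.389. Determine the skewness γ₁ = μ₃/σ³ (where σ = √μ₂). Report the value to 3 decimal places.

σ = √μ₂ = √54.76 = 7.40000
σ³ = μ₂^(3/2) = 405.22400
γ₁ = μ₃/σ³ = 330.389 / 405.22400 ≈ 0.815

0.815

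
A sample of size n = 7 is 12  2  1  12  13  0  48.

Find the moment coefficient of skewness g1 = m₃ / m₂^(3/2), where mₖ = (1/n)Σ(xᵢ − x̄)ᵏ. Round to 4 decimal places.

x̄ = (12 + 2 + 1 + 12 + 13 + 0 + 48) / 7 = 12.5714
deviations (xᵢ − x̄): -0.5714, -10.5714, -11.5714, -0.5714, 0.4286, -12.5714, 35.4286
Σ(xᵢ − x̄)² = 1659.7143 ⇒ m₂ = 1659.7143/7 = 237.10204
Σ(xᵢ − x̄)³ = 39751.4694 ⇒ m₃ = 39751.4694/7 = 5678.78134
m₂^(3/2) = 237.10204^(1.5) = 3650.92522
g1 = m₃ / m₂^(3/2) = 5678.78134 / 3650.92522 ≈ 1.5554

1.5554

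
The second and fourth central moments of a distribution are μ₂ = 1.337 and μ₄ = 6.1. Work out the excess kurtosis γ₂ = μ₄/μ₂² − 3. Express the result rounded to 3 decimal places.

0.412

μ₂² = 1.337² = 1.78757
μ₄/μ₂² = 6.1 / 1.78757 = 3.41246
γ₂ = 3.41246 − 3 ≈ 0.412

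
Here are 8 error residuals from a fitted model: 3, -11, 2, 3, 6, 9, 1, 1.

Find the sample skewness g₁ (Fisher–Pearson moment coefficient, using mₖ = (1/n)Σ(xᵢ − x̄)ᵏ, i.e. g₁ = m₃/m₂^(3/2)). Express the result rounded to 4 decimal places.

-1.2455

x̄ = (3 - 11 + 2 + 3 + 6 + 9 + 1 + 1) / 8 = 1.7500
deviations (xᵢ − x̄): 1.2500, -12.7500, 0.2500, 1.2500, 4.2500, 7.2500, -0.7500, -0.7500
Σ(xᵢ − x̄)² = 237.5000 ⇒ m₂ = 237.5000/8 = 29.68750
Σ(xᵢ − x̄)³ = -1611.7500 ⇒ m₃ = -1611.7500/8 = -201.46875
m₂^(3/2) = 29.68750^(1.5) = 161.75602
g₁ = m₃ / m₂^(3/2) = -201.46875 / 161.75602 ≈ -1.2455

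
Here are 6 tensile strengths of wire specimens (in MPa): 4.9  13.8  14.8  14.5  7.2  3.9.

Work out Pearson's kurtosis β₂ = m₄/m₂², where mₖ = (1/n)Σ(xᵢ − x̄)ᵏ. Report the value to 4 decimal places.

x̄ = 9.8500
Σ(xᵢ − x̄)² = 128.6550 ⇒ m₂ = 21.44250
Σ(xᵢ − x̄)⁴ = 3214.3680 ⇒ m₄ = 535.72801
m₂² = 459.78081
β₂ = m₄/m₂² = 535.72801 / 459.78081 ≈ 1.1652

1.1652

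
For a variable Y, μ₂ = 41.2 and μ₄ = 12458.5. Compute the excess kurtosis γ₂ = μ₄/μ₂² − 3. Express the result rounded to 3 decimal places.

4.340

μ₂² = 41.2² = 1697.44000
μ₄/μ₂² = 12458.5 / 1697.44000 = 7.33958
γ₂ = 7.33958 − 3 ≈ 4.340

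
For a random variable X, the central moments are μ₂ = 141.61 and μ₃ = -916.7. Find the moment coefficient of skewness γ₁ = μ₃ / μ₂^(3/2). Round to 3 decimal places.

-0.544

σ = √μ₂ = √141.61 = 11.90000
σ³ = μ₂^(3/2) = 1685.15900
γ₁ = μ₃/σ³ = -916.7 / 1685.15900 ≈ -0.544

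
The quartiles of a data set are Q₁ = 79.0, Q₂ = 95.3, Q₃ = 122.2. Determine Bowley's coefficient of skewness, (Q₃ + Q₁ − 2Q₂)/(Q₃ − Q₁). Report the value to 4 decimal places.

0.2454

numerator: Q₃ + Q₁ − 2Q₂ = 122.2 + 79.0 − 2×95.3 = 10.6000
denominator: Q₃ − Q₁ = 122.2 − 79.0 = 43.2000
Bowley skewness = 10.6000 / 43.2000 ≈ 0.2454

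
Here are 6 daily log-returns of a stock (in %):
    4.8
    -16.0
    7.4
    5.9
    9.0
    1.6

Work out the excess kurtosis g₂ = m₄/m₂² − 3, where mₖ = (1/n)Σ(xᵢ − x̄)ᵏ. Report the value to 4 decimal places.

x̄ = 2.1167
Σ(xᵢ − x̄)² = 425.2883 ⇒ m₂ = 70.88139
Σ(xᵢ − x̄)⁴ = 111005.0296 ⇒ m₄ = 18500.83827
m₂² = 5024.17129
g₂ = m₄/m₂² − 3 = 3.68237 − 3 ≈ 0.6824

0.6824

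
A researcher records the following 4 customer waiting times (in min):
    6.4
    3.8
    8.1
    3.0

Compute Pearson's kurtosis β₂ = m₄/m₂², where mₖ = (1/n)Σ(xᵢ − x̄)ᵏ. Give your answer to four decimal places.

1.3849

x̄ = 5.3250
Σ(xᵢ − x̄)² = 16.5875 ⇒ m₂ = 4.14687
Σ(xᵢ − x̄)⁴ = 95.2644 ⇒ m₄ = 23.81610
m₂² = 17.19657
β₂ = m₄/m₂² = 23.81610 / 17.19657 ≈ 1.3849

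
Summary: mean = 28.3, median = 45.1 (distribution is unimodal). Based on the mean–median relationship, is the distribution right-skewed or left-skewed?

left-skewed

mean − median = 28.3 − 45.1 = -16.8
mean < median ⇒ the longer tail is on the left ⇒ left-skewed (negatively skewed).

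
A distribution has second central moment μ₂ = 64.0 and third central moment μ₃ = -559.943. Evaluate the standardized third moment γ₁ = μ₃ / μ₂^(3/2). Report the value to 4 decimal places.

σ = √μ₂ = √64.0 = 8.00000
σ³ = μ₂^(3/2) = 512.00000
γ₁ = μ₃/σ³ = -559.943 / 512.00000 ≈ -1.0936

-1.0936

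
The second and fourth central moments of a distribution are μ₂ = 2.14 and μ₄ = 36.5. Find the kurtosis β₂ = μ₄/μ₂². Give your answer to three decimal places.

7.970

μ₂² = 2.14² = 4.57960
μ₄/μ₂² = 36.5 / 4.57960 = 7.97013
β₂ ≈ 7.970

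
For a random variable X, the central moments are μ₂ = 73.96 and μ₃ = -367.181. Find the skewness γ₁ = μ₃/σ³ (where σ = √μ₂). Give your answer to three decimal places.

σ = √μ₂ = √73.96 = 8.60000
σ³ = μ₂^(3/2) = 636.05600
γ₁ = μ₃/σ³ = -367.181 / 636.05600 ≈ -0.577

-0.577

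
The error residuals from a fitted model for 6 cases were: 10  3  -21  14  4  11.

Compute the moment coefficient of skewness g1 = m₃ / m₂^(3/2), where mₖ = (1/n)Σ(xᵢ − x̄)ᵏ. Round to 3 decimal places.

-1.367

x̄ = (10 + 3 - 21 + 14 + 4 + 11) / 6 = 3.5000
deviations (xᵢ − x̄): 6.5000, -0.5000, -24.5000, 10.5000, 0.5000, 7.5000
Σ(xᵢ − x̄)² = 809.5000 ⇒ m₂ = 809.5000/6 = 134.91667
Σ(xᵢ − x̄)³ = -12852.0000 ⇒ m₃ = -12852.0000/6 = -2142.00000
m₂^(3/2) = 134.91667^(1.5) = 1567.10611
g1 = m₃ / m₂^(3/2) = -2142.00000 / 1567.10611 ≈ -1.367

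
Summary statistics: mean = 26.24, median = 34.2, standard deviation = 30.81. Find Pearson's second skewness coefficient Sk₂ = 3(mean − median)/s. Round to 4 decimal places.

-0.7751

Sk₂ = 3(26.24 − 34.2) / 30.81 = 3 × -7.9600 / 30.81
    = -23.8800 / 30.81 ≈ -0.7751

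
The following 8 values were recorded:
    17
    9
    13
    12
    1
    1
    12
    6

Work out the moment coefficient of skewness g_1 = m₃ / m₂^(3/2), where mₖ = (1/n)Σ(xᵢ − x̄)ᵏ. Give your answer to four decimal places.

-0.2616

x̄ = (17 + 9 + 13 + 12 + 1 + 1 + 12 + 6) / 8 = 8.8750
deviations (xᵢ − x̄): 8.1250, 0.1250, 4.1250, 3.1250, -7.8750, -7.8750, 3.1250, -2.8750
Σ(xᵢ − x̄)² = 234.8750 ⇒ m₂ = 234.8750/8 = 29.35938
Σ(xᵢ − x̄)³ = -332.9063 ⇒ m₃ = -332.9063/8 = -41.61328
m₂^(3/2) = 29.35938^(1.5) = 159.08169
g_1 = m₃ / m₂^(3/2) = -41.61328 / 159.08169 ≈ -0.2616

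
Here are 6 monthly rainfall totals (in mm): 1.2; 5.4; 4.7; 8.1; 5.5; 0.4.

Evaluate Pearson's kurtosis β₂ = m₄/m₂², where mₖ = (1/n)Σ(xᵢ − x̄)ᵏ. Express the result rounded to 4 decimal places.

1.7906

x̄ = 4.2167
Σ(xᵢ − x̄)² = 42.0283 ⇒ m₂ = 7.00472
Σ(xᵢ − x̄)⁴ = 527.1535 ⇒ m₄ = 87.85891
m₂² = 49.06613
β₂ = m₄/m₂² = 87.85891 / 49.06613 ≈ 1.7906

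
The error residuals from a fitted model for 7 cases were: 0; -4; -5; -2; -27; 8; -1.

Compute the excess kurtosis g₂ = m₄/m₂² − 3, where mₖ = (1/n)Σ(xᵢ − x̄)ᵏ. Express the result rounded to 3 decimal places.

x̄ = -4.4286
Σ(xᵢ − x̄)² = 701.7143 ⇒ m₂ = 100.24490
Σ(xᵢ − x̄)⁴ = 283977.5977 ⇒ m₄ = 40568.22824
m₂² = 10049.03957
g₂ = m₄/m₂² − 3 = 4.03703 − 3 ≈ 1.037

1.037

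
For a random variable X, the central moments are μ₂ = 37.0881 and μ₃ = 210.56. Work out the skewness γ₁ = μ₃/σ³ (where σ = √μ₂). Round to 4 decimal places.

0.9322

σ = √μ₂ = √37.0881 = 6.09000
σ³ = μ₂^(3/2) = 225.86653
γ₁ = μ₃/σ³ = 210.56 / 225.86653 ≈ 0.9322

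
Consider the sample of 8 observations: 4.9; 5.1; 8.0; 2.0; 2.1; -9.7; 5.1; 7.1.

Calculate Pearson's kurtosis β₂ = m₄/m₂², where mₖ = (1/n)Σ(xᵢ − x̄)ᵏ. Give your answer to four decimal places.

x̄ = 3.0750
Σ(xᵢ − x̄)² = 217.2950 ⇒ m₂ = 27.16187
Σ(xᵢ − x̄)⁴ = 27532.2021 ⇒ m₄ = 3441.52526
m₂² = 737.76745
β₂ = m₄/m₂² = 3441.52526 / 737.76745 ≈ 4.6648

4.6648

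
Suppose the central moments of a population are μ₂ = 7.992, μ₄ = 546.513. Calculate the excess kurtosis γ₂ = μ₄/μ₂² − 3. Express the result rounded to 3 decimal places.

μ₂² = 7.992² = 63.87206
μ₄/μ₂² = 546.513 / 63.87206 = 8.55637
γ₂ = 8.55637 − 3 ≈ 5.556

5.556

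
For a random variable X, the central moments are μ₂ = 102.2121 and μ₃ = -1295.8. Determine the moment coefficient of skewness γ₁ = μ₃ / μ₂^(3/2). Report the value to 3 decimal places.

σ = √μ₂ = √102.2121 = 10.11000
σ³ = μ₂^(3/2) = 1033.36433
γ₁ = μ₃/σ³ = -1295.8 / 1033.36433 ≈ -1.254

-1.254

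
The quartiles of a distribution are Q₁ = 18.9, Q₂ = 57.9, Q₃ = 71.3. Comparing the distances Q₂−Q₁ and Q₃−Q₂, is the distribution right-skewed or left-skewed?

Q₂ − Q₁ = 39.0;  Q₃ − Q₂ = 13.4
Q₂ − Q₁ > Q₃ − Q₂ ⇒ the lower half is more spread out ⇒ left-skewed.

left-skewed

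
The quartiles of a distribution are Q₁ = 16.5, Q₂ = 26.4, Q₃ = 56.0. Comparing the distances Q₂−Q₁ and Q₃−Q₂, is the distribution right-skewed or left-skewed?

Q₂ − Q₁ = 9.9;  Q₃ − Q₂ = 29.6
Q₃ − Q₂ > Q₂ − Q₁ ⇒ the upper half is more spread out ⇒ right-skewed.

right-skewed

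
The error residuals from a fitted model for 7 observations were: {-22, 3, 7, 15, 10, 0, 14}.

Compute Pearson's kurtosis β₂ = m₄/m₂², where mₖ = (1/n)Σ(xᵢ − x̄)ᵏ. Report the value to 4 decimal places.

3.6146

x̄ = 3.8571
Σ(xᵢ − x̄)² = 958.8571 ⇒ m₂ = 136.97959
Σ(xᵢ − x̄)⁴ = 474758.7055 ⇒ m₄ = 67822.67222
m₂² = 18763.40858
β₂ = m₄/m₂² = 67822.67222 / 18763.40858 ≈ 3.6146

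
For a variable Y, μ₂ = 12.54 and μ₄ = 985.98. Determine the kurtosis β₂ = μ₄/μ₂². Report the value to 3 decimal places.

6.270

μ₂² = 12.54² = 157.25160
μ₄/μ₂² = 985.98 / 157.25160 = 6.27008
β₂ ≈ 6.270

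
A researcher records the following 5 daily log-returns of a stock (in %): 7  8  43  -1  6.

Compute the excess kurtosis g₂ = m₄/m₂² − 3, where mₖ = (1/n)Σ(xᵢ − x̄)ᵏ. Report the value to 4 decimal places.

x̄ = 12.6000
Σ(xᵢ − x̄)² = 1205.2000 ⇒ m₂ = 241.04000
Σ(xᵢ − x̄)⁴ = 891610.5760 ⇒ m₄ = 178322.11520
m₂² = 58100.28160
g₂ = m₄/m₂² − 3 = 3.06921 − 3 ≈ 0.0692

0.0692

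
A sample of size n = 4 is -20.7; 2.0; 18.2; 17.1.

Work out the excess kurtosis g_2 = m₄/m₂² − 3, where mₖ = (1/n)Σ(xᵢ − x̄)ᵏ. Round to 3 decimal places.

x̄ = 4.1500
Σ(xᵢ − x̄)² = 987.2500 ⇒ m₂ = 246.81250
Σ(xᵢ − x̄)⁴ = 448447.2810 ⇒ m₄ = 112111.82026
m₂² = 60916.41016
g_2 = m₄/m₂² − 3 = 1.84042 − 3 ≈ -1.160

-1.160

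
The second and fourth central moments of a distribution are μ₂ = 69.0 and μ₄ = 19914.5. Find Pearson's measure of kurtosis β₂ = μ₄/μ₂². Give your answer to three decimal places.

μ₂² = 69.0² = 4761.00000
μ₄/μ₂² = 19914.5 / 4761.00000 = 4.18284
β₂ ≈ 4.183

4.183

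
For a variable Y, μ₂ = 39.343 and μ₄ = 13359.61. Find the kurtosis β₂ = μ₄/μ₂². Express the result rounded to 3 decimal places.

μ₂² = 39.343² = 1547.87165
μ₄/μ₂² = 13359.61 / 1547.87165 = 8.63095
β₂ ≈ 8.631

8.631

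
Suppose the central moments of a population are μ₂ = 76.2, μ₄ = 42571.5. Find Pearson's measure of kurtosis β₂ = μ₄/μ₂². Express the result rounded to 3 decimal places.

7.332

μ₂² = 76.2² = 5806.44000
μ₄/μ₂² = 42571.5 / 5806.44000 = 7.33177
β₂ ≈ 7.332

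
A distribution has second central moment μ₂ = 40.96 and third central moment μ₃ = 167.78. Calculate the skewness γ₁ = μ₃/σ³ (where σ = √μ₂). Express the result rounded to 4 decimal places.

0.6400

σ = √μ₂ = √40.96 = 6.40000
σ³ = μ₂^(3/2) = 262.14400
γ₁ = μ₃/σ³ = 167.78 / 262.14400 ≈ 0.6400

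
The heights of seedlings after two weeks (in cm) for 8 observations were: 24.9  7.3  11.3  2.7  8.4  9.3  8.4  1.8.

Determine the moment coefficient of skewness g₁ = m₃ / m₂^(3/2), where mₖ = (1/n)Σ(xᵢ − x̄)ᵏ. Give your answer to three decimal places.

x̄ = (24.9 + 7.3 + 11.3 + 2.7 + 8.4 + 9.3 + 8.4 + 1.8) / 8 = 9.2625
deviations (xᵢ − x̄): 15.6375, -1.9625, 2.0375, -6.5625, -0.8625, 0.0375, -0.8625, -7.4625
Σ(xᵢ − x̄)² = 352.7787 ⇒ m₂ = 352.7787/8 = 44.09734
Σ(xᵢ − x̄)³ = 3125.2750 ⇒ m₃ = 3125.2750/8 = 390.65938
m₂^(3/2) = 44.09734^(1.5) = 292.83208
g₁ = m₃ / m₂^(3/2) = 390.65938 / 292.83208 ≈ 1.334

1.334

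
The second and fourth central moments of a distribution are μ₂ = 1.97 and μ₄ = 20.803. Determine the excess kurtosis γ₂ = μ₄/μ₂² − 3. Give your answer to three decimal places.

μ₂² = 1.97² = 3.88090
μ₄/μ₂² = 20.803 / 3.88090 = 5.36035
γ₂ = 5.36035 − 3 ≈ 2.360

2.360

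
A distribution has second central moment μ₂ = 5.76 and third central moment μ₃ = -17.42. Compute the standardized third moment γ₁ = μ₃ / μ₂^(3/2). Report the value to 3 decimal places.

σ = √μ₂ = √5.76 = 2.40000
σ³ = μ₂^(3/2) = 13.82400
γ₁ = μ₃/σ³ = -17.42 / 13.82400 ≈ -1.260

-1.260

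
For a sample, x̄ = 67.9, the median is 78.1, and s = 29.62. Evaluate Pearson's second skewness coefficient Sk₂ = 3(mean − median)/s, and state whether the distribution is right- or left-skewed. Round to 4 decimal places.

-1.0331, left-skewed

Sk₂ = 3(67.9 − 78.1) / 29.62 = 3 × -10.2000 / 29.62
    = -30.6000 / 29.62 ≈ -1.0331
Sk₂ < 0 ⇒ mean < median ⇒ left-skewed (negative skew).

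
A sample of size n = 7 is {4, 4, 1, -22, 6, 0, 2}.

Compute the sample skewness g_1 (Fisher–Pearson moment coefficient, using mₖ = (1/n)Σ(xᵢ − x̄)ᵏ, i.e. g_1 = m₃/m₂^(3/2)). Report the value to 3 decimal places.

x̄ = (4 + 4 + 1 - 22 + 6 + 0 + 2) / 7 = -0.7143
deviations (xᵢ − x̄): 4.7143, 4.7143, 1.7143, -21.2857, 6.7143, 0.7143, 2.7143
Σ(xᵢ − x̄)² = 553.4286 ⇒ m₂ = 553.4286/7 = 79.06122
Σ(xᵢ − x̄)³ = -9106.5306 ⇒ m₃ = -9106.5306/7 = -1300.93294
m₂^(3/2) = 79.06122^(1.5) = 702.98378
g_1 = m₃ / m₂^(3/2) = -1300.93294 / 702.98378 ≈ -1.851

-1.851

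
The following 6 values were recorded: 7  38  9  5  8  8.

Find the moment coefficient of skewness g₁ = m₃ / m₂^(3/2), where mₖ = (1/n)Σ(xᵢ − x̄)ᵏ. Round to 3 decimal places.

x̄ = (7 + 38 + 9 + 5 + 8 + 8) / 6 = 12.5000
deviations (xᵢ − x̄): -5.5000, 25.5000, -3.5000, -7.5000, -4.5000, -4.5000
Σ(xᵢ − x̄)² = 789.5000 ⇒ m₂ = 789.5000/6 = 131.58333
Σ(xᵢ − x̄)³ = 15768.0000 ⇒ m₃ = 15768.0000/6 = 2628.00000
m₂^(3/2) = 131.58333^(1.5) = 1509.38950
g₁ = m₃ / m₂^(3/2) = 2628.00000 / 1509.38950 ≈ 1.741

1.741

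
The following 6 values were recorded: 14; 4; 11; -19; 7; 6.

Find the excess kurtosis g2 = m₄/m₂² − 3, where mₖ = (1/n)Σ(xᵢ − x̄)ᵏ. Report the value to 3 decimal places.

0.586

x̄ = 3.8333
Σ(xᵢ − x̄)² = 690.8333 ⇒ m₂ = 115.13889
Σ(xᵢ − x̄)⁴ = 285261.4861 ⇒ m₄ = 47543.58102
m₂² = 13256.96373
g2 = m₄/m₂² − 3 = 3.58631 − 3 ≈ 0.586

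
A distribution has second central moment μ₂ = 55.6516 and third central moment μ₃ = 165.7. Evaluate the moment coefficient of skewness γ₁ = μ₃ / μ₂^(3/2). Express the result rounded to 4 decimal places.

0.3991

σ = √μ₂ = √55.6516 = 7.46000
σ³ = μ₂^(3/2) = 415.16094
γ₁ = μ₃/σ³ = 165.7 / 415.16094 ≈ 0.3991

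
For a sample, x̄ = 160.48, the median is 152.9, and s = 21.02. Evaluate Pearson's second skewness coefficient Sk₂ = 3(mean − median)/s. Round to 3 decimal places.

Sk₂ = 3(160.48 − 152.9) / 21.02 = 3 × 7.5800 / 21.02
    = 22.7400 / 21.02 ≈ 1.082

1.082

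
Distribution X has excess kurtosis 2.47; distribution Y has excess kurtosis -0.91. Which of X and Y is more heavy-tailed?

Higher excess kurtosis ⇒ heavier tails relative to the normal distribution.
2.47 vs -0.91: the larger is 2.47, so X has heavier tails. (X is leptokurtic — heavier-than-normal tails; the other is platykurtic.)

X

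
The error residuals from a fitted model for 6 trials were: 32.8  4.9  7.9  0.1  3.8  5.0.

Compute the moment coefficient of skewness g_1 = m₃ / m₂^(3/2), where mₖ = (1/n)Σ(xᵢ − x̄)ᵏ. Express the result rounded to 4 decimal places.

1.6071

x̄ = (32.8 + 4.9 + 7.9 + 0.1 + 3.8 + 5.0) / 6 = 9.0833
deviations (xᵢ − x̄): 23.7167, -4.1833, -1.1833, -8.9833, -5.2833, -4.0833
Σ(xᵢ − x̄)² = 706.6683 ⇒ m₂ = 706.6683/6 = 117.77806
Σ(xᵢ − x̄)³ = 12324.7724 ⇒ m₃ = 12324.7724/6 = 2054.12874
m₂^(3/2) = 117.77806^(1.5) = 1278.19340
g_1 = m₃ / m₂^(3/2) = 2054.12874 / 1278.19340 ≈ 1.6071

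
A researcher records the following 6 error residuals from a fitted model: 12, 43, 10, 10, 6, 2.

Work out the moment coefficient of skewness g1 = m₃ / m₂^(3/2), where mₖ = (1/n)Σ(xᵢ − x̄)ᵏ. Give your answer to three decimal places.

x̄ = (12 + 43 + 10 + 10 + 6 + 2) / 6 = 13.8333
deviations (xᵢ − x̄): -1.8333, 29.1667, -3.8333, -3.8333, -7.8333, -11.8333
Σ(xᵢ − x̄)² = 1084.8333 ⇒ m₂ = 1084.8333/6 = 180.80556
Σ(xᵢ − x̄)³ = 22555.4444 ⇒ m₃ = 22555.4444/6 = 3759.24074
m₂^(3/2) = 180.80556^(1.5) = 2431.18303
g1 = m₃ / m₂^(3/2) = 3759.24074 / 2431.18303 ≈ 1.546

1.546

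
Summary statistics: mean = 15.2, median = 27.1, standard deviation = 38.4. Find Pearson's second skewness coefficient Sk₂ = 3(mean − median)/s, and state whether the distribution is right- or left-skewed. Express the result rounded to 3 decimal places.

-0.930, left-skewed

Sk₂ = 3(15.2 − 27.1) / 38.4 = 3 × -11.9000 / 38.4
    = -35.7000 / 38.4 ≈ -0.930
Sk₂ < 0 ⇒ mean < median ⇒ left-skewed (negative skew).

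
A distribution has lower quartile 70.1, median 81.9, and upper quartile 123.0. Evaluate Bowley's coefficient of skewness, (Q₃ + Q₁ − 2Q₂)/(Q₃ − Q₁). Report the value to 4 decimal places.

0.5539

numerator: Q₃ + Q₁ − 2Q₂ = 123.0 + 70.1 − 2×81.9 = 29.3000
denominator: Q₃ − Q₁ = 123.0 − 70.1 = 52.9000
Bowley skewness = 29.3000 / 52.9000 ≈ 0.5539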